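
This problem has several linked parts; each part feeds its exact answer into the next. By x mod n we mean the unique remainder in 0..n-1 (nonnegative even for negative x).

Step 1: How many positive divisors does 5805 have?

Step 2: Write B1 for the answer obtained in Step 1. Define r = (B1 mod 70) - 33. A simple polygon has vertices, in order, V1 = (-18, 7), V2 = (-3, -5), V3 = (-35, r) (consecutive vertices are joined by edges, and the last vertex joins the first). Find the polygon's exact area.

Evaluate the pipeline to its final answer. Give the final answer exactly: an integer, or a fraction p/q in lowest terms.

Step 1: 5805 = 3^3 * 5 * 43; number of divisors = (3+1) * (1+1) * (1+1) = 16; answer 16
Step 2: B1 = 16; r = -17; cross terms: (-18*-5 - -3*7)=111, (-3*-17 - -35*-5)=-124, (-35*7 - -18*-17)=-551; twice the area = |-564| = 564; area = 282; answer 282

282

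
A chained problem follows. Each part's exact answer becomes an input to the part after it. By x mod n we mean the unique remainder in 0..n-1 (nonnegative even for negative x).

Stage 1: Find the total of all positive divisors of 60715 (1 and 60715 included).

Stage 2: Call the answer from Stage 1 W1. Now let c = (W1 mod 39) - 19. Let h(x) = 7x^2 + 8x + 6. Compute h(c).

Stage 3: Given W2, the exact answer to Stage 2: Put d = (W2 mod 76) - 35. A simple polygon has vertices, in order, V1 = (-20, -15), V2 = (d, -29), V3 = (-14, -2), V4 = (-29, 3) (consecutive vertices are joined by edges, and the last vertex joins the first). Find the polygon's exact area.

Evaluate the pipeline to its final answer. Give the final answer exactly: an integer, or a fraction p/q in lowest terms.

Stage 1: 60715 = 5 * 12143; sigma = (1 + 5) * (1 + 12143) = 6 * 12144 = 72864; answer 72864
Stage 2: W1 = 72864; c = -7; 7*(-7)^2 + 8*(-7)^1 + 6 = (343) + (-56) + (6) = 293; answer 293
Stage 3: W2 = 293; d = 30; cross terms: (-20*-29 - 30*-15)=1030, (30*-2 - -14*-29)=-466, (-14*3 - -29*-2)=-100, (-29*-15 - -20*3)=495; twice the area = |959| = 959; area = 959/2; answer 959/2

959/2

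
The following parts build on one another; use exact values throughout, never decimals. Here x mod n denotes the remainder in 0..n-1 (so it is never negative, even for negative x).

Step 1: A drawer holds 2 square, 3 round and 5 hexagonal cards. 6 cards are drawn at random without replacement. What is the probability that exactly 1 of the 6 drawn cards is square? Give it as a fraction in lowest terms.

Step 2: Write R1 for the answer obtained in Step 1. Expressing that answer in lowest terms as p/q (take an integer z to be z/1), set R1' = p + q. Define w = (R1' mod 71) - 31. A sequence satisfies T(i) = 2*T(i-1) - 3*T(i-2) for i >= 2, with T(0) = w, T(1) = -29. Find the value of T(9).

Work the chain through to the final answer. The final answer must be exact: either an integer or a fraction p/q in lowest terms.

-773

Step 1: total draws C(10,6) = 210; favorable C(2,1)*C(8,5) = 112; P = 8/15; answer 8/15
Step 2: R1 = 8/15; threaded value p + q = 23; w = -8; T(2) = 2*(-29) - 3*(-8) = -34; iterating: T(2)=-34, T(3)=19, T(4)=140, T(5)=223, T(6)=26, T(7)=-617, T(8)=-1312, T(9)=-773; answer -773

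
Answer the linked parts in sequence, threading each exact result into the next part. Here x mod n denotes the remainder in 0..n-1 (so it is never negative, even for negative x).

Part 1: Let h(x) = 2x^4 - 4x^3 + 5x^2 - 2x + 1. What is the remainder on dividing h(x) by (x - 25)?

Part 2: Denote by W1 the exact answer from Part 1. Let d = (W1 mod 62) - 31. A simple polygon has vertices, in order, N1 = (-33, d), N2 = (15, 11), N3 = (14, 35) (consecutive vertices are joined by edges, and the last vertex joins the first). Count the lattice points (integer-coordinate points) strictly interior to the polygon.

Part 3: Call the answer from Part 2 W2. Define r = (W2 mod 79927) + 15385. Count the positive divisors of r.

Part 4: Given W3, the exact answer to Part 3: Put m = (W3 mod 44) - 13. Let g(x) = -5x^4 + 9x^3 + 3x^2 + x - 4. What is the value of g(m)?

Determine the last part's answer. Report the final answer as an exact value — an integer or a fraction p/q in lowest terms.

-39136

Part 1: remainder = value at the root: 2*(25)^4 - 4*(25)^3 + 5*(25)^2 - 2*(25)^1 + 1 = (781250) + (-62500) + (3125) + (-50) + (1) = 721826; answer 721826
Part 2: W1 = 721826; d = -9; cross terms: (-33*11 - 15*-9)=-228, (15*35 - 14*11)=371, (14*-9 - -33*35)=1029; twice the area = |1172| = 1172; area = 586; boundary points = 4 + 1 + 1 = 6; strictly interior points = area - boundary/2 + 1 = 584; answer 584
Part 3: W2 = 584; r = 15969; 15969 = 3 * 5323; number of divisors = (1+1) * (1+1) = 4; answer 4
Part 4: W3 = 4; m = -9; -5*(-9)^4 + 9*(-9)^3 + 3*(-9)^2 + 1*(-9)^1 - 4 = (-32805) + (-6561) + (243) + (-9) + (-4) = -39136; answer -39136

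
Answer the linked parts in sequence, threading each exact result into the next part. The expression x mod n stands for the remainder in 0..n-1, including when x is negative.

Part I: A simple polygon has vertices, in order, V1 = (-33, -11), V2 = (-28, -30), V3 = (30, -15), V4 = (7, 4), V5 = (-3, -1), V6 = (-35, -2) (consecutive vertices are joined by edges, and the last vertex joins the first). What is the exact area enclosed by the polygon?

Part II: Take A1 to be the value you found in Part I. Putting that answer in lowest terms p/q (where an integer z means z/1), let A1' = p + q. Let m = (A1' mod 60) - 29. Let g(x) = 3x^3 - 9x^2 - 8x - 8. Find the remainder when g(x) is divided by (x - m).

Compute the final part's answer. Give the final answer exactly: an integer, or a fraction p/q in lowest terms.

-65402

Part I: cross terms: (-33*-30 - -28*-11)=682, (-28*-15 - 30*-30)=1320, (30*4 - 7*-15)=225, (7*-1 - -3*4)=5, (-3*-2 - -35*-1)=-29, (-35*-11 - -33*-2)=319; twice the area = |2522| = 2522; area = 1261; answer 1261
Part II: A1 = 1261; threaded value p + q = 1262; m = -27; remainder = value at the root: 3*(-27)^3 - 9*(-27)^2 - 8*(-27)^1 - 8 = (-59049) + (-6561) + (216) + (-8) = -65402; answer -65402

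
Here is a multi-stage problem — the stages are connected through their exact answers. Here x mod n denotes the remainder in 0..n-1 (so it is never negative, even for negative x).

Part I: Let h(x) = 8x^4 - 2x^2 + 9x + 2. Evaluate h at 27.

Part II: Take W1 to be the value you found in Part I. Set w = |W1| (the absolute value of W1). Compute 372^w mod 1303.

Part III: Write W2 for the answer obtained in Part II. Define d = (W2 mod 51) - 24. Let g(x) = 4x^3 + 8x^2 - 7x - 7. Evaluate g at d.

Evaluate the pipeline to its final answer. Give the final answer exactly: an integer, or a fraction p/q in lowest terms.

-9317

Part I: 8*(27)^4 - 2*(27)^2 + 9*(27)^1 + 2 = (4251528) + (-1458) + (243) + (2) = 4250315; answer 4250315
Part II: W1 = 4250315; w = 4250315; squarings mod 1303: 372^1=372, 372^2=266, 372^4=394, 372^8=179, 372^16=769, 372^32=1102, 372^64=8, 372^128=64, 372^256=187, 372^512=1091, 372^1024=642, 372^2048=416, 372^4096=1060, 372^8192=414, 372^16384=703, 372^32768=372, 372^65536=266, 372^131072=394, 372^262144=179, 372^524288=769, 372^1048576=1102, 372^2097152=8, 372^4194304=64; 372^4250315 = 372^1 * 372^2 * 372^8 * 372^64 * 372^128 * 372^512 * 372^2048 * 372^4096 * 372^16384 * 372^32768 * 372^4194304 = 163 (mod 1303); answer 163
Part III: W2 = 163; d = -14; 4*(-14)^3 + 8*(-14)^2 - 7*(-14)^1 - 7 = (-10976) + (1568) + (98) + (-7) = -9317; answer -9317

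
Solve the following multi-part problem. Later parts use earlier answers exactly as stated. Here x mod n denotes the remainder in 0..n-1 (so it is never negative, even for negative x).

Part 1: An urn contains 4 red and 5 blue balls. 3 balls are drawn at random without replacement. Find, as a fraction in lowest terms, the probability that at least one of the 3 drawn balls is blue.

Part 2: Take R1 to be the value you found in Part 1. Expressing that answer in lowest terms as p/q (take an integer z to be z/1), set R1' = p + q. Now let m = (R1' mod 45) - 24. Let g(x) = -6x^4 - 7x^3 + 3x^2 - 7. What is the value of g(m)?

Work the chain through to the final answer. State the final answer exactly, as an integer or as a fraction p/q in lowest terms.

-534657

Part 1: total draws C(9,3) = 84; complement C(4,3) = 4; favorable 84 - 4 = 80; P = 20/21; answer 20/21
Part 2: R1 = 20/21; threaded value p + q = 41; m = 17; -6*(17)^4 - 7*(17)^3 + 3*(17)^2 - 7 = (-501126) + (-34391) + (867) + (-7) = -534657; answer -534657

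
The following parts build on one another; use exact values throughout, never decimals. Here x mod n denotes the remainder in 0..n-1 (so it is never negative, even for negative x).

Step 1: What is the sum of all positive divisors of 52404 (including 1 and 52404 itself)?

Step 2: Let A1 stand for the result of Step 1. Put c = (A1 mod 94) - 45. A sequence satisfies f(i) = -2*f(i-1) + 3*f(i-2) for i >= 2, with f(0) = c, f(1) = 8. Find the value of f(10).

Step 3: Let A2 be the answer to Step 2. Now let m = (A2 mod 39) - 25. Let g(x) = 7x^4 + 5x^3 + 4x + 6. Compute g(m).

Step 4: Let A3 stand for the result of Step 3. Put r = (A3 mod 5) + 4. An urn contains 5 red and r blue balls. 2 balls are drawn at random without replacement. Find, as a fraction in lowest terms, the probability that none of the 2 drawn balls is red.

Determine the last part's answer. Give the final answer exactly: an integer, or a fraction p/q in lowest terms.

1/6

Step 1: 52404 = 2^2 * 3 * 11 * 397; sigma = (1 + 2 + 4) * (1 + 3) * (1 + 11) * (1 + 397) = 7 * 4 * 12 * 398 = 133728; answer 133728
Step 2: A1 = 133728; c = 15; f(2) = -2*(8) + 3*(15) = 29; iterating: f(2)=29, f(3)=-34, f(4)=155, f(5)=-412, f(6)=1289, f(7)=-3814, f(8)=11495, f(9)=-34432, f(10)=103349; answer 103349
Step 3: A2 = 103349; m = 13; 7*(13)^4 + 5*(13)^3 + 4*(13)^1 + 6 = (199927) + (10985) + (52) + (6) = 210970; answer 210970
Step 4: A3 = 210970; r = 4; total draws C(9,2) = 36; favorable C(4,2) = 6; P = 1/6; answer 1/6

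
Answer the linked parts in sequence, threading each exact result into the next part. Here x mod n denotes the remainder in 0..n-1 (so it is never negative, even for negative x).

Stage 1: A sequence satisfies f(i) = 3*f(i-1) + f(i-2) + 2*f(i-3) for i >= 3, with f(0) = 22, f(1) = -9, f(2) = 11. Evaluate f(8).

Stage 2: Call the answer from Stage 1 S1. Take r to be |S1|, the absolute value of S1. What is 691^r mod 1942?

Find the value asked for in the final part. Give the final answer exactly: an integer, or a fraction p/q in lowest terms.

Stage 1: f(3) = 3*(11) + 1*(-9) + 2*(22) = 68; iterating: f(3)=68, f(4)=197, f(5)=681, f(6)=2376, f(7)=8203, f(8)=28347; answer 28347
Stage 2: S1 = 28347; r = 28347; squarings mod 1942: 691^1=691, 691^2=1691, 691^4=857, 691^8=373, 691^16=1247, 691^32=1409, 691^64=557, 691^128=1471, 691^256=453, 691^512=1299, 691^1024=1745, 691^2048=1911, 691^4096=961, 691^8192=1071, 691^16384=1261; 691^28347 = 691^1 * 691^2 * 691^8 * 691^16 * 691^32 * 691^128 * 691^512 * 691^1024 * 691^2048 * 691^8192 * 691^16384 = 1829 (mod 1942); answer 1829

1829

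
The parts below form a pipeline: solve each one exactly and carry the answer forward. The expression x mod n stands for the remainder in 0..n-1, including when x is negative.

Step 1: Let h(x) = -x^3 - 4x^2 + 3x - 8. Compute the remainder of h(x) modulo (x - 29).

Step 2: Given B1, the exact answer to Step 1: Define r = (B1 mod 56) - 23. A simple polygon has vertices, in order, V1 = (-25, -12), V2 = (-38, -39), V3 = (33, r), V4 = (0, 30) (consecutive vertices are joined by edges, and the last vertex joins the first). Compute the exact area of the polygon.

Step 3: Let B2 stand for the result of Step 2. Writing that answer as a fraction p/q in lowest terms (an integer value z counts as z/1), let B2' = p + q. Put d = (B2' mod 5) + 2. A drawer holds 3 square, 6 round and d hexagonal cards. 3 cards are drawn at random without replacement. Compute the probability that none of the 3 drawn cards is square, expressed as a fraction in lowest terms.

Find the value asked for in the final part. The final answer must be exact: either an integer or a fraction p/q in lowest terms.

Step 1: remainder = value at the root: -1*(29)^3 - 4*(29)^2 + 3*(29)^1 - 8 = (-24389) + (-3364) + (87) + (-8) = -27674; answer -27674
Step 2: B1 = -27674; r = 23; cross terms: (-25*-39 - -38*-12)=519, (-38*23 - 33*-39)=413, (33*30 - 0*23)=990, (0*-12 - -25*30)=750; twice the area = |2672| = 2672; area = 1336; answer 1336
Step 3: B2 = 1336; threaded value p + q = 1337; d = 4; total draws C(13,3) = 286; favorable C(10,3) = 120; P = 60/143; answer 60/143

60/143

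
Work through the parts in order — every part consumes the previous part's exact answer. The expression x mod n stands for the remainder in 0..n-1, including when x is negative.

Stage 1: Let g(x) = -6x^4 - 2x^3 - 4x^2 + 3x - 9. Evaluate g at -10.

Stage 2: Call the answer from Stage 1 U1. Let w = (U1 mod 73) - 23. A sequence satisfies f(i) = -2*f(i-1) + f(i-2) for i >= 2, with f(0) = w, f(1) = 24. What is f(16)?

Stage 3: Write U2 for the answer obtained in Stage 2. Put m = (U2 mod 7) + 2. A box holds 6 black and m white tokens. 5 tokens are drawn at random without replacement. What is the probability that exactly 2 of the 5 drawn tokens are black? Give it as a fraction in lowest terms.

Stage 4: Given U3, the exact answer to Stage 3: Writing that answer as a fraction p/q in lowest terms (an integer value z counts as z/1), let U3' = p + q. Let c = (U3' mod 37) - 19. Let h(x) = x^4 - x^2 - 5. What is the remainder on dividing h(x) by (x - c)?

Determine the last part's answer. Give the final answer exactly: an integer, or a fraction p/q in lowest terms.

Stage 1: -6*(-10)^4 - 2*(-10)^3 - 4*(-10)^2 + 3*(-10)^1 - 9 = (-60000) + (2000) + (-400) + (-30) + (-9) = -58439; answer -58439
Stage 2: U1 = -58439; w = 11; f(2) = -2*(24) + 1*(11) = -37; iterating: f(2)=-37, f(3)=98, f(4)=-233, f(5)=564, f(6)=-1361, f(7)=3286, f(8)=-7933, f(9)=19152, f(10)=-46237, f(11)=111626, f(12)=-269489, f(13)=650604, f(14)=-1570697, f(15)=3791998, f(16)=-9154693; answer -9154693
Stage 3: U2 = -9154693; m = 7; total draws C(13,5) = 1287; favorable C(6,2)*C(7,3) = 525; P = 175/429; answer 175/429
Stage 4: U3 = 175/429; threaded value p + q = 604; c = -7; remainder = value at the root: 1*(-7)^4 - 1*(-7)^2 - 5 = (2401) + (-49) + (-5) = 2347; answer 2347

2347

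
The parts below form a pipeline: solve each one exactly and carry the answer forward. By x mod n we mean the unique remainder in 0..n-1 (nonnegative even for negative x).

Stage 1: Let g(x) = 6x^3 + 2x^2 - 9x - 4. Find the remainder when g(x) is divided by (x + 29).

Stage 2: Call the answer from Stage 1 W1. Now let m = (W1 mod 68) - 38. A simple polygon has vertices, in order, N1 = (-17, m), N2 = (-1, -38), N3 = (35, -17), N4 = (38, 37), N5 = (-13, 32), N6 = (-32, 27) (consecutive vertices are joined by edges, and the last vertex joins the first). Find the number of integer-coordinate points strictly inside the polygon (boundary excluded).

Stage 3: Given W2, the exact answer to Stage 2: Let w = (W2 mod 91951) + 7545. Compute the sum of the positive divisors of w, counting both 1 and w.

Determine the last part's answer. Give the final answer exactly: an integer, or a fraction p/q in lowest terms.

21888

Stage 1: remainder = value at the root: 6*(-29)^3 + 2*(-29)^2 - 9*(-29)^1 - 4 = (-146334) + (1682) + (261) + (-4) = -144395; answer -144395
Stage 2: W1 = -144395; m = -1; cross terms: (-17*-38 - -1*-1)=645, (-1*-17 - 35*-38)=1347, (35*37 - 38*-17)=1941, (38*32 - -13*37)=1697, (-13*27 - -32*32)=673, (-32*-1 - -17*27)=491; twice the area = |6794| = 6794; area = 3397; boundary points = 1 + 3 + 3 + 1 + 1 + 1 = 10; strictly interior points = area - boundary/2 + 1 = 3393; answer 3393
Stage 3: W2 = 3393; w = 10938; 10938 = 2 * 3 * 1823; sigma = (1 + 2) * (1 + 3) * (1 + 1823) = 3 * 4 * 1824 = 21888; answer 21888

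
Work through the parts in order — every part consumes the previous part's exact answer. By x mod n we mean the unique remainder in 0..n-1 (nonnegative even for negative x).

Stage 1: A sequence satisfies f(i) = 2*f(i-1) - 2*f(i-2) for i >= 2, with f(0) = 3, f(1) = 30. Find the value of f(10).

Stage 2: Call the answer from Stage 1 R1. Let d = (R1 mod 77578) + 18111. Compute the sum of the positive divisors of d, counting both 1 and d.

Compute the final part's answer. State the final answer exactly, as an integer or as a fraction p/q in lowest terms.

35712

Stage 1: f(2) = 2*(30) - 2*(3) = 54; iterating: f(2)=54, f(3)=48, f(4)=-12, f(5)=-120, f(6)=-216, f(7)=-192, f(8)=48, f(9)=480, f(10)=864; answer 864
Stage 2: R1 = 864; d = 18975; 18975 = 3 * 5^2 * 11 * 23; sigma = (1 + 3) * (1 + 5 + 25) * (1 + 11) * (1 + 23) = 4 * 31 * 12 * 24 = 35712; answer 35712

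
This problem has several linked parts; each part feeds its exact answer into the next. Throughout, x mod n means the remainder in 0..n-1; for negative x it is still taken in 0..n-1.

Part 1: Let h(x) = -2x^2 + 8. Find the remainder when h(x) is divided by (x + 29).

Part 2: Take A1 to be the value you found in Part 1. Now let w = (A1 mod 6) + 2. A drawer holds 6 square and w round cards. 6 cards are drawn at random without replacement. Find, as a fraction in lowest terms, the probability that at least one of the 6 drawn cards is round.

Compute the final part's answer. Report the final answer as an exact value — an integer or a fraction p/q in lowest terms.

27/28

Part 1: remainder = value at the root: -2*(-29)^2 + 8 = (-1682) + (8) = -1674; answer -1674
Part 2: A1 = -1674; w = 2; total draws C(8,6) = 28; complement C(6,6) = 1; favorable 28 - 1 = 27; P = 27/28; answer 27/28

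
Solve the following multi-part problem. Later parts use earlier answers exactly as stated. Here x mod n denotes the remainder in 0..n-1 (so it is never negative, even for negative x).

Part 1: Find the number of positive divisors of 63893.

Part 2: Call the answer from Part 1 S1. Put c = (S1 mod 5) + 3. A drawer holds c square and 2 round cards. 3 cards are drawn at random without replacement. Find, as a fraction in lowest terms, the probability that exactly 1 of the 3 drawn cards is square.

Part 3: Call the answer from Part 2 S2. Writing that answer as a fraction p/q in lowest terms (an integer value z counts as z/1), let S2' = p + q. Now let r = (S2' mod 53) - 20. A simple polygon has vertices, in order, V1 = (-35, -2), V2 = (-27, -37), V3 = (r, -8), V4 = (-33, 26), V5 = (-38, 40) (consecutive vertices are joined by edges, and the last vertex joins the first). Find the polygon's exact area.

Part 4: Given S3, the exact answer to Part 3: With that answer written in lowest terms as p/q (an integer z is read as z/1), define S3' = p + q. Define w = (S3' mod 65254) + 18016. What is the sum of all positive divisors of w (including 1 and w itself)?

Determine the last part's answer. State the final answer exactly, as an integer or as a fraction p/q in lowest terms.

22764

Part 1: 63893 = 181 * 353; number of divisors = (1+1) * (1+1) = 4; answer 4
Part 2: S1 = 4; c = 7; total draws C(9,3) = 84; favorable C(7,1)*C(2,2) = 7; P = 1/12; answer 1/12
Part 3: S2 = 1/12; threaded value p + q = 13; r = -7; cross terms: (-35*-37 - -27*-2)=1241, (-27*-8 - -7*-37)=-43, (-7*26 - -33*-8)=-446, (-33*40 - -38*26)=-332, (-38*-2 - -35*40)=1476; twice the area = |1896| = 1896; area = 948; answer 948
Part 4: S3 = 948; threaded value p + q = 949; w = 18965; 18965 = 5 * 3793; sigma = (1 + 5) * (1 + 3793) = 6 * 3794 = 22764; answer 22764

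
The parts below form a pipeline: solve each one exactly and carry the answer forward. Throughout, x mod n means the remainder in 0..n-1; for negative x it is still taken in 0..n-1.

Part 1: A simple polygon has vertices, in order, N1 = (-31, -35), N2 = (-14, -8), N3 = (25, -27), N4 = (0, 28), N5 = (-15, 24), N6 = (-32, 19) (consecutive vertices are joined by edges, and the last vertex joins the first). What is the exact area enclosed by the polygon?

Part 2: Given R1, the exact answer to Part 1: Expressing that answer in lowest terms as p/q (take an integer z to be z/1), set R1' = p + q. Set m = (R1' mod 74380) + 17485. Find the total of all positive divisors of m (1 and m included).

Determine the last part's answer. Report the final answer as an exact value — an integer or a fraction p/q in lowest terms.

34776

Part 1: cross terms: (-31*-8 - -14*-35)=-242, (-14*-27 - 25*-8)=578, (25*28 - 0*-27)=700, (0*24 - -15*28)=420, (-15*19 - -32*24)=483, (-32*-35 - -31*19)=1709; twice the area = |3648| = 3648; area = 1824; answer 1824
Part 2: R1 = 1824; threaded value p + q = 1825; m = 19310; 19310 = 2 * 5 * 1931; sigma = (1 + 2) * (1 + 5) * (1 + 1931) = 3 * 6 * 1932 = 34776; answer 34776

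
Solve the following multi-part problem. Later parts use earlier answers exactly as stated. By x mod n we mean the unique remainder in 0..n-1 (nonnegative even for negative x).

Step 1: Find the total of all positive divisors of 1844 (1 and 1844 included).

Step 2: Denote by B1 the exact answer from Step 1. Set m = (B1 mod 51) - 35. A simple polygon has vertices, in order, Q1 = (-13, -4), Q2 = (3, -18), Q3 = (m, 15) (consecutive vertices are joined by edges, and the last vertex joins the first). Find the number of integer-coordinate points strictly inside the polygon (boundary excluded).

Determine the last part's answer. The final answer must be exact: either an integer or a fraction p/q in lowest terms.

144

Step 1: 1844 = 2^2 * 461; sigma = (1 + 2 + 4) * (1 + 461) = 7 * 462 = 3234; answer 3234
Step 2: B1 = 3234; m = -14; cross terms: (-13*-18 - 3*-4)=246, (3*15 - -14*-18)=-207, (-14*-4 - -13*15)=251; twice the area = |290| = 290; area = 145; boundary points = 2 + 1 + 1 = 4; strictly interior points = area - boundary/2 + 1 = 144; answer 144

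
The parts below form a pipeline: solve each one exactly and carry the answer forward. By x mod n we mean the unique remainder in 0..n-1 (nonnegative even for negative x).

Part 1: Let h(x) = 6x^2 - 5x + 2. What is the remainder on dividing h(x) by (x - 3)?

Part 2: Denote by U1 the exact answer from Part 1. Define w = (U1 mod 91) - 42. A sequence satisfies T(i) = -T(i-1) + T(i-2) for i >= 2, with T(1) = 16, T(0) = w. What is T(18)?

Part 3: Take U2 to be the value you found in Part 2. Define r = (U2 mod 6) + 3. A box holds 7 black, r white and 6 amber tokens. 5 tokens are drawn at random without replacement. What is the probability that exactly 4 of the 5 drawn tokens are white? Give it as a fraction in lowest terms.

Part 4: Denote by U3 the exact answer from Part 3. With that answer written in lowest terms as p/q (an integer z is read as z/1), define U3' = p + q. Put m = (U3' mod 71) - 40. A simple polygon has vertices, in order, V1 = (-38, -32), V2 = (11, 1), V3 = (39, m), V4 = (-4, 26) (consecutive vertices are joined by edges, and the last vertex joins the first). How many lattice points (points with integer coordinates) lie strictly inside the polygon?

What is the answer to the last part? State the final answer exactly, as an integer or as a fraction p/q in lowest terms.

Part 1: remainder = value at the root: 6*(3)^2 - 5*(3)^1 + 2 = (54) + (-15) + (2) = 41; answer 41
Part 2: U1 = 41; w = -1; T(2) = -1*(16) + 1*(-1) = -17; iterating: T(2)=-17, T(3)=33, T(4)=-50, T(5)=83, T(6)=-133, T(7)=216, T(8)=-349, T(9)=565, T(10)=-914, T(11)=1479, T(12)=-2393, T(13)=3872, T(14)=-6265, T(15)=10137, T(16)=-16402, T(17)=26539, T(18)=-42941; answer -42941
Part 3: U2 = -42941; r = 4; total draws C(17,5) = 6188; favorable C(4,4)*C(13,1) = 13; P = 1/476; answer 1/476
Part 4: U3 = 1/476; threaded value p + q = 477; m = 11; cross terms: (-38*1 - 11*-32)=314, (11*11 - 39*1)=82, (39*26 - -4*11)=1058, (-4*-32 - -38*26)=1116; twice the area = |2570| = 2570; area = 1285; boundary points = 1 + 2 + 1 + 2 = 6; strictly interior points = area - boundary/2 + 1 = 1283; answer 1283

1283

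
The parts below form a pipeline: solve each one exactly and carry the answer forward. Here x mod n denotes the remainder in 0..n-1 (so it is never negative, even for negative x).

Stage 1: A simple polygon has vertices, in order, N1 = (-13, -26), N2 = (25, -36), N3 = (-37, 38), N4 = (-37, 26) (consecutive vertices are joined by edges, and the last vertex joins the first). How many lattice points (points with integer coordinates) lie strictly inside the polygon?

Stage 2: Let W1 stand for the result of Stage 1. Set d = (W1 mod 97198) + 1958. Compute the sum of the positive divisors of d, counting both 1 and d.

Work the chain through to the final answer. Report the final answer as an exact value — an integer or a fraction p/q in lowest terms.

Stage 1: cross terms: (-13*-36 - 25*-26)=1118, (25*38 - -37*-36)=-382, (-37*26 - -37*38)=444, (-37*-26 - -13*26)=1300; twice the area = |2480| = 2480; area = 1240; boundary points = 2 + 2 + 12 + 4 = 20; strictly interior points = area - boundary/2 + 1 = 1231; answer 1231
Stage 2: W1 = 1231; d = 3189; 3189 = 3 * 1063; sigma = (1 + 3) * (1 + 1063) = 4 * 1064 = 4256; answer 4256

4256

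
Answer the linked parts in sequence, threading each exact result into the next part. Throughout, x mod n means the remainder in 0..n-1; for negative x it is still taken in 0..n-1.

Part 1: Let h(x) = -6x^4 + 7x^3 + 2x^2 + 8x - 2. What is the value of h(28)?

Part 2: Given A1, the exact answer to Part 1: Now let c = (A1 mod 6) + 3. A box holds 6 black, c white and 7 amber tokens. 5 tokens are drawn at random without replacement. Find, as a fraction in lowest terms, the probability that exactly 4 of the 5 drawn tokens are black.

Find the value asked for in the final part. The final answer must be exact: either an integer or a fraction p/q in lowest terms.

Part 1: -6*(28)^4 + 7*(28)^3 + 2*(28)^2 + 8*(28)^1 - 2 = (-3687936) + (153664) + (1568) + (224) + (-2) = -3532482; answer -3532482
Part 2: A1 = -3532482; c = 3; total draws C(16,5) = 4368; favorable C(6,4)*C(10,1) = 150; P = 25/728; answer 25/728

25/728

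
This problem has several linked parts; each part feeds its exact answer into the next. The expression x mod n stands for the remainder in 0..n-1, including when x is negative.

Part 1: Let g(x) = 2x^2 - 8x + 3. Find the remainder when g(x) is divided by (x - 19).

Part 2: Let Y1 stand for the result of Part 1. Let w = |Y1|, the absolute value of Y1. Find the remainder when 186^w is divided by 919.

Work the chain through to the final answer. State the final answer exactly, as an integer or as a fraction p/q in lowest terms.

Part 1: remainder = value at the root: 2*(19)^2 - 8*(19)^1 + 3 = (722) + (-152) + (3) = 573; answer 573
Part 2: Y1 = 573; w = 573; squarings mod 919: 186^1=186, 186^2=593, 186^4=591, 186^8=61, 186^16=45, 186^32=187, 186^64=47, 186^128=371, 186^256=710, 186^512=488; 186^573 = 186^1 * 186^4 * 186^8 * 186^16 * 186^32 * 186^512 = 151 (mod 919); answer 151

151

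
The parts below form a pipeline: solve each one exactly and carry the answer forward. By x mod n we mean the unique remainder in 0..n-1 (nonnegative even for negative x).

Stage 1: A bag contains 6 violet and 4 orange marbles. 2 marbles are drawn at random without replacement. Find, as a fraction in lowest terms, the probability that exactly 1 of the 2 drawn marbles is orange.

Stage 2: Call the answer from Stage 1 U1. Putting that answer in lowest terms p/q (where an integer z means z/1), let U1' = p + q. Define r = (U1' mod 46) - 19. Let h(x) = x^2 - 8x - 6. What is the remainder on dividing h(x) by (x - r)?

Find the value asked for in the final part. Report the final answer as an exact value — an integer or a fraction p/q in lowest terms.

Stage 1: total draws C(10,2) = 45; favorable C(4,1)*C(6,1) = 24; P = 8/15; answer 8/15
Stage 2: U1 = 8/15; threaded value p + q = 23; r = 4; remainder = value at the root: 1*(4)^2 - 8*(4)^1 - 6 = (16) + (-32) + (-6) = -22; answer -22

-22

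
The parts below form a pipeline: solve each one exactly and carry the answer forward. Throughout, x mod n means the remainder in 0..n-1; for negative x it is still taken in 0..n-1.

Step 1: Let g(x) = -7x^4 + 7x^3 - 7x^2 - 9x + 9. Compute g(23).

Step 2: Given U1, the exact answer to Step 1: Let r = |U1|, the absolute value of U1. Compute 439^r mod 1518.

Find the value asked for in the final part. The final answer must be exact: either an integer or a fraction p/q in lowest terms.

703

Step 1: -7*(23)^4 + 7*(23)^3 - 7*(23)^2 - 9*(23)^1 + 9 = (-1958887) + (85169) + (-3703) + (-207) + (9) = -1877619; answer -1877619
Step 2: U1 = -1877619; r = 1877619; squarings mod 1518: 439^1=439, 439^2=1453, 439^4=1189, 439^8=463, 439^16=331, 439^32=265, 439^64=397, 439^128=1255, 439^256=859, 439^512=133, 439^1024=991, 439^2048=1453, 439^4096=1189, 439^8192=463, 439^16384=331, 439^32768=265, 439^65536=397, 439^131072=1255, 439^262144=859, 439^524288=133, 439^1048576=991; 439^1877619 = 439^1 * 439^2 * 439^16 * 439^32 * 439^64 * 439^512 * 439^1024 * 439^8192 * 439^32768 * 439^262144 * 439^524288 * 439^1048576 = 703 (mod 1518); answer 703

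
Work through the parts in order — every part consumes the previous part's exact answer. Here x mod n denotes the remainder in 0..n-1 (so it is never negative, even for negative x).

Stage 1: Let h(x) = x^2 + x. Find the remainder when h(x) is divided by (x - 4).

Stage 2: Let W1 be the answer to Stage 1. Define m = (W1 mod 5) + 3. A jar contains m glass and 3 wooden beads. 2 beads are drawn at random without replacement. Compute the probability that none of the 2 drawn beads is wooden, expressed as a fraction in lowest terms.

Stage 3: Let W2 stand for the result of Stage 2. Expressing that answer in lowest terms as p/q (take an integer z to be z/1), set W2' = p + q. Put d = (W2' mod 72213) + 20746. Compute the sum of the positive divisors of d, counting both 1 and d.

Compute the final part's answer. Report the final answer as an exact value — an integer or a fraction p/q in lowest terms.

40238

Stage 1: remainder = value at the root: 1*(4)^2 + 1*(4)^1 = (16) + (4) = 20; answer 20
Stage 2: W1 = 20; m = 3; total draws C(6,2) = 15; favorable C(3,2) = 3; P = 1/5; answer 1/5
Stage 3: W2 = 1/5; threaded value p + q = 6; d = 20752; 20752 = 2^4 * 1297; sigma = (1 + 2 + 4 + 8 + 16) * (1 + 1297) = 31 * 1298 = 40238; answer 40238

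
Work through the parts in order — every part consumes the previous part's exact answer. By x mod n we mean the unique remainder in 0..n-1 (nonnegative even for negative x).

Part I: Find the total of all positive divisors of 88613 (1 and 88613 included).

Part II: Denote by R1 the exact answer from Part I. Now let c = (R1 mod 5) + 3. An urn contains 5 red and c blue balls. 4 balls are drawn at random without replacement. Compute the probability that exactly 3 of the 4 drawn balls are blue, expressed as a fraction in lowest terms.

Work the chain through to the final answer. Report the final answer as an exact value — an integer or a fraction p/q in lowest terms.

1/14

Part I: 88613 = 7 * 12659; sigma = (1 + 7) * (1 + 12659) = 8 * 12660 = 101280; answer 101280
Part II: R1 = 101280; c = 3; total draws C(8,4) = 70; favorable C(3,3)*C(5,1) = 5; P = 1/14; answer 1/14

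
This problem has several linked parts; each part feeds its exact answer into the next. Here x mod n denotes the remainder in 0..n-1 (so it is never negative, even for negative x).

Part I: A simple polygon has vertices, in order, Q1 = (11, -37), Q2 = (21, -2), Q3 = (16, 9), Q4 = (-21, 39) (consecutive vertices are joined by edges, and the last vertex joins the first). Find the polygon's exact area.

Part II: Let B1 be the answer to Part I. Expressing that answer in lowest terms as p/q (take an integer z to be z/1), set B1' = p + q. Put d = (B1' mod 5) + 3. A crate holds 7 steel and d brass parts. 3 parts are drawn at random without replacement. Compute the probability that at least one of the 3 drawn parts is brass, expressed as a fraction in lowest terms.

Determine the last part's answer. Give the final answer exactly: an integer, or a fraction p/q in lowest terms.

Part I: cross terms: (11*-2 - 21*-37)=755, (21*9 - 16*-2)=221, (16*39 - -21*9)=813, (-21*-37 - 11*39)=348; twice the area = |2137| = 2137; area = 2137/2; answer 2137/2
Part II: B1 = 2137/2; threaded value p + q = 2139; d = 7; total draws C(14,3) = 364; complement C(7,3) = 35; favorable 364 - 35 = 329; P = 47/52; answer 47/52

47/52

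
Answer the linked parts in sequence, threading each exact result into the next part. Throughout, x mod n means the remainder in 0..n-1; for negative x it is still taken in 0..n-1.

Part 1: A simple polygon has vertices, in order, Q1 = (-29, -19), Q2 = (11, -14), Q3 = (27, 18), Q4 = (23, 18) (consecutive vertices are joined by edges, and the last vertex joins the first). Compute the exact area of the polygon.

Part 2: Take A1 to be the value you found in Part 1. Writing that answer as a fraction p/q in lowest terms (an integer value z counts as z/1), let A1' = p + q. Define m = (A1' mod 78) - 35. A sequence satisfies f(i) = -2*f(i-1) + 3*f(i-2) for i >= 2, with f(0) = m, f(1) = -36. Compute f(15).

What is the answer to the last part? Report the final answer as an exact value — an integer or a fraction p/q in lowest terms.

-186535788

Part 1: cross terms: (-29*-14 - 11*-19)=615, (11*18 - 27*-14)=576, (27*18 - 23*18)=72, (23*-19 - -29*18)=85; twice the area = |1348| = 1348; area = 674; answer 674
Part 2: A1 = 674; threaded value p + q = 675; m = 16; f(2) = -2*(-36) + 3*(16) = 120; iterating: f(2)=120, f(3)=-348, f(4)=1056, f(5)=-3156, f(6)=9480, f(7)=-28428, f(8)=85296, f(9)=-255876, f(10)=767640, f(11)=-2302908, f(12)=6908736, f(13)=-20726196, f(14)=62178600, f(15)=-186535788; answer -186535788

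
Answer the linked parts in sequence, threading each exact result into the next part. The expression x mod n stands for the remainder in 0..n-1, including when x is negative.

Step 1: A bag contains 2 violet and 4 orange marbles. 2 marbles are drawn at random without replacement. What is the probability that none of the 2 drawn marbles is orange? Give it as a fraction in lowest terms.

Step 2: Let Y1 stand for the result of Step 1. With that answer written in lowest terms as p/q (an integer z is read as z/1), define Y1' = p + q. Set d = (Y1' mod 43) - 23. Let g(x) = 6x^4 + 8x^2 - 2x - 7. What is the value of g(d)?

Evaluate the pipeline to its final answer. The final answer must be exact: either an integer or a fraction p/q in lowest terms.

14805

Step 1: total draws C(6,2) = 15; favorable C(2,2) = 1; P = 1/15; answer 1/15
Step 2: Y1 = 1/15; threaded value p + q = 16; d = -7; 6*(-7)^4 + 8*(-7)^2 - 2*(-7)^1 - 7 = (14406) + (392) + (14) + (-7) = 14805; answer 14805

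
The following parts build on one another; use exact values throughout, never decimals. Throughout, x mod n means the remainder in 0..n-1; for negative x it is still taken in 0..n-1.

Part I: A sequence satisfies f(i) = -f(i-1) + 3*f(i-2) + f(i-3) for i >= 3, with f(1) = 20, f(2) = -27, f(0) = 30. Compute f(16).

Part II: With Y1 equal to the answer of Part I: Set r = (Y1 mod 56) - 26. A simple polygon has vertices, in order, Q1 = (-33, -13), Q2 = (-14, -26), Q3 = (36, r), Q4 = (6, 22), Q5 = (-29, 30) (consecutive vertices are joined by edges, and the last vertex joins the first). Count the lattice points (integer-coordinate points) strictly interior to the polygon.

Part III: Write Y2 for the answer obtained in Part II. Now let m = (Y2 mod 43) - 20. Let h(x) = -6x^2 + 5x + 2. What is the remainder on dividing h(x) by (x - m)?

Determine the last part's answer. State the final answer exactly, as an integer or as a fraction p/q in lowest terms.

Part I: f(3) = -1*(-27) + 3*(20) + 1*(30) = 117; iterating: f(3)=117, f(4)=-178, f(5)=502, f(6)=-919, f(7)=2247, f(8)=-4502, f(9)=10324, f(10)=-21583, f(11)=48053, f(12)=-102478, f(13)=225054, f(14)=-484435, f(15)=1057119, f(16)=-2285370; answer -2285370
Part II: Y1 = -2285370; r = 20; cross terms: (-33*-26 - -14*-13)=676, (-14*20 - 36*-26)=656, (36*22 - 6*20)=672, (6*30 - -29*22)=818, (-29*-13 - -33*30)=1367; twice the area = |4189| = 4189; area = 4189/2; boundary points = 1 + 2 + 2 + 1 + 1 = 7; strictly interior points = area - boundary/2 + 1 = 2092; answer 2092
Part III: Y2 = 2092; m = 8; remainder = value at the root: -6*(8)^2 + 5*(8)^1 + 2 = (-384) + (40) + (2) = -342; answer -342

-342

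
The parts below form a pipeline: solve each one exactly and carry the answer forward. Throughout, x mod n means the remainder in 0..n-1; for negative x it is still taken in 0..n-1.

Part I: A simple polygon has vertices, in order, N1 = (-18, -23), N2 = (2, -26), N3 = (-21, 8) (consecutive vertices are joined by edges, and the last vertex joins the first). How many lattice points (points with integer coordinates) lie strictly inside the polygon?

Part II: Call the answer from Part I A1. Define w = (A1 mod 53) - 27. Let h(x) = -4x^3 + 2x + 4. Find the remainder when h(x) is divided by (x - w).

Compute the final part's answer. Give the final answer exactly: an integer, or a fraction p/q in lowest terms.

-8758

Part I: cross terms: (-18*-26 - 2*-23)=514, (2*8 - -21*-26)=-530, (-21*-23 - -18*8)=627; twice the area = |611| = 611; area = 611/2; boundary points = 1 + 1 + 1 = 3; strictly interior points = area - boundary/2 + 1 = 305; answer 305
Part II: A1 = 305; w = 13; remainder = value at the root: -4*(13)^3 + 2*(13)^1 + 4 = (-8788) + (26) + (4) = -8758; answer -8758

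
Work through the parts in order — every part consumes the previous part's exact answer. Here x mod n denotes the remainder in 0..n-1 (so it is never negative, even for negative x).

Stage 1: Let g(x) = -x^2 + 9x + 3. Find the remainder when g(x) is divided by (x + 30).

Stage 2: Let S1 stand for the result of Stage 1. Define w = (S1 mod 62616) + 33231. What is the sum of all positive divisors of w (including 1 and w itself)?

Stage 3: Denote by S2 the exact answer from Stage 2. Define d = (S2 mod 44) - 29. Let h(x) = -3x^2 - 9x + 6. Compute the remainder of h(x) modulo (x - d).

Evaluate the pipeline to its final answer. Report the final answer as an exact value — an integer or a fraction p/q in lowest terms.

-2256

Stage 1: remainder = value at the root: -1*(-30)^2 + 9*(-30)^1 + 3 = (-900) + (-270) + (3) = -1167; answer -1167
Stage 2: S1 = -1167; w = 94680; 94680 = 2^3 * 3^2 * 5 * 263; sigma = (1 + 2 + 4 + 8) * (1 + 3 + 9) * (1 + 5) * (1 + 263) = 15 * 13 * 6 * 264 = 308880; answer 308880
Stage 3: S2 = 308880; d = -29; remainder = value at the root: -3*(-29)^2 - 9*(-29)^1 + 6 = (-2523) + (261) + (6) = -2256; answer -2256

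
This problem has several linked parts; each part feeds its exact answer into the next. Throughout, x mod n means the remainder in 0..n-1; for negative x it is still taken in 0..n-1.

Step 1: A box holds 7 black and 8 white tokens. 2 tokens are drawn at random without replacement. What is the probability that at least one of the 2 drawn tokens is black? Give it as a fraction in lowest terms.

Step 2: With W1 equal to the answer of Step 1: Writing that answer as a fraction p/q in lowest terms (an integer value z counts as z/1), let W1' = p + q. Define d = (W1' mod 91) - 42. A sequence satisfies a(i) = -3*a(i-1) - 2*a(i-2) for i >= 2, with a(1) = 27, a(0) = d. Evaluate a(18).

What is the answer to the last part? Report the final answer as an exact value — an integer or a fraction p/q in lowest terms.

Step 1: total draws C(15,2) = 105; complement C(8,2) = 28; favorable 105 - 28 = 77; P = 11/15; answer 11/15
Step 2: W1 = 11/15; threaded value p + q = 26; d = -16; a(2) = -3*(27) - 2*(-16) = -49; iterating: a(2)=-49, a(3)=93, a(4)=-181, a(5)=357, a(6)=-709, a(7)=1413, a(8)=-2821, a(9)=5637, a(10)=-11269, a(11)=22533, a(12)=-45061, a(13)=90117, a(14)=-180229, a(15)=360453, a(16)=-720901, a(17)=1441797, a(18)=-2883589; answer -2883589

-2883589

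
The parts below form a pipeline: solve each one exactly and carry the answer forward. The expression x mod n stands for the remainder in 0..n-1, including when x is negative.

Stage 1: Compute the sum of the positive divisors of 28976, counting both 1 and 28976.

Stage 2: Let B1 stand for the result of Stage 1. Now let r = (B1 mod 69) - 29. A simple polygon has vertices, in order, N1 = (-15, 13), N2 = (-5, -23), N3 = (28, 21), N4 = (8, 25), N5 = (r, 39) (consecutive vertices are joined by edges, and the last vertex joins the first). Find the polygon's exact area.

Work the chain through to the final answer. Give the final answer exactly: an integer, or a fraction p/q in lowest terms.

1327

Stage 1: 28976 = 2^4 * 1811; sigma = (1 + 2 + 4 + 8 + 16) * (1 + 1811) = 31 * 1812 = 56172; answer 56172
Stage 2: B1 = 56172; r = -23; cross terms: (-15*-23 - -5*13)=410, (-5*21 - 28*-23)=539, (28*25 - 8*21)=532, (8*39 - -23*25)=887, (-23*13 - -15*39)=286; twice the area = |2654| = 2654; area = 1327; answer 1327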